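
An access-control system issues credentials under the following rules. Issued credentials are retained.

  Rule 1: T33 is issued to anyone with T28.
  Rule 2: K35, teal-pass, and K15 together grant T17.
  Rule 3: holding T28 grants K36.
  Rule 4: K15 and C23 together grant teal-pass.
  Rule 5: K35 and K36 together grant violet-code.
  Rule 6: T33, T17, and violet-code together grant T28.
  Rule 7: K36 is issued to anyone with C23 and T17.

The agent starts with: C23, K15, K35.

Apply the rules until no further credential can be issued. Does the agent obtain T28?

T28 would need T33, T17, and violet-code (Rule 6), but T33 is never granted.

No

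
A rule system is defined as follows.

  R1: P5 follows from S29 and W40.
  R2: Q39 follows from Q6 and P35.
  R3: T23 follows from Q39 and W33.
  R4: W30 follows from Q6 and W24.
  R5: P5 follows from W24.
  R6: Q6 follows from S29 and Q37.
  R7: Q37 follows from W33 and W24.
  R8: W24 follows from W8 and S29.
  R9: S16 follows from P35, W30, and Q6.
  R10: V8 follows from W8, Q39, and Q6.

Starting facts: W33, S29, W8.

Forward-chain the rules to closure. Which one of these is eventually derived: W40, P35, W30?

From W8 and S29, R8 gives W24.
From W33 and W24, R7 gives Q37.
From S29 and Q37, R6 gives Q6.
Q6 and W24 hold, so W30 follows (R4).
No rule produces W40, and it is not given. No rule produces P35, and it is not given.

W30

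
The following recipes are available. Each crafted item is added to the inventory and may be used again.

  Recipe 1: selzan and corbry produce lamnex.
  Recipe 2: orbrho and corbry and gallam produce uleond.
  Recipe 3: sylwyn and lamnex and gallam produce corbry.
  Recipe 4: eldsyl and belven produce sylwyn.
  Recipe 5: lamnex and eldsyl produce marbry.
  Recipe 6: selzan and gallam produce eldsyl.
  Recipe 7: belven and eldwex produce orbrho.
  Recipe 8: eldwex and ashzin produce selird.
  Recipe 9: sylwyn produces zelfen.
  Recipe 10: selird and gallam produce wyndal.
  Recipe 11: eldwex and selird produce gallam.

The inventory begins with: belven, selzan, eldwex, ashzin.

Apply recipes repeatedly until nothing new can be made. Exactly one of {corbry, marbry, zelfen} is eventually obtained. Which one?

zelfen

Using Recipe 8, eldwex and ashzin make selird.
eldwex and selird → gallam (Recipe 11).
Using Recipe 6, selzan and gallam make eldsyl.
eldsyl and belven → sylwyn (Recipe 4).
sylwyn → zelfen (Recipe 9).
corbry would need sylwyn, lamnex, and gallam (Recipe 3), but lamnex is never obtained. marbry would need lamnex and eldsyl (Recipe 5), but lamnex is never obtained.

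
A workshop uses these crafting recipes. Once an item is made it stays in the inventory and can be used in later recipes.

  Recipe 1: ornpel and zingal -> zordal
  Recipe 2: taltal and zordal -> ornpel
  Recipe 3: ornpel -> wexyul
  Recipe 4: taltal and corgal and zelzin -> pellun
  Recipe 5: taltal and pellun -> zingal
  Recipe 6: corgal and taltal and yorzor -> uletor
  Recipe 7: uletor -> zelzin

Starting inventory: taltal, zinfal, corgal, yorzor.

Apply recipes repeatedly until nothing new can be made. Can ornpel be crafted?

No

ornpel would need taltal and zordal (Recipe 2), but zordal is never obtained.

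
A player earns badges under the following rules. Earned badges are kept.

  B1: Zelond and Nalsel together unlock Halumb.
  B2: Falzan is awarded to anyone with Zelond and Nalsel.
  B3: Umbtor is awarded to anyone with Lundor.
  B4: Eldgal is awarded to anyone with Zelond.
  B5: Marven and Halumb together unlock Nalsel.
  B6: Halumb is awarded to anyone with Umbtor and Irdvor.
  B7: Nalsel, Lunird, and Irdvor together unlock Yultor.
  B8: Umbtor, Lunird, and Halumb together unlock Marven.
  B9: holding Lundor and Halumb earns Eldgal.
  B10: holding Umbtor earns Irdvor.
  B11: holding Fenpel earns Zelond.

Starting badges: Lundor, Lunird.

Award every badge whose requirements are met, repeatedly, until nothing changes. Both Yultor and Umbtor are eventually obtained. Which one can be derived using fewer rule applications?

Umbtor

Umbtor: With Lundor, Umbtor is earned (B3). [1 rule application]
Yultor: With Lundor, Umbtor is earned (B3). With Umbtor, Irdvor is earned (B10). With Umbtor and Irdvor, Halumb is earned (B6). With Umbtor, Lunird, and Halumb, Marven is earned (B8). With Marven and Halumb, Nalsel is earned (B5). With Nalsel, Lunird, and Irdvor, Yultor is earned (B7). [6 rule applications]
Umbtor needs fewer.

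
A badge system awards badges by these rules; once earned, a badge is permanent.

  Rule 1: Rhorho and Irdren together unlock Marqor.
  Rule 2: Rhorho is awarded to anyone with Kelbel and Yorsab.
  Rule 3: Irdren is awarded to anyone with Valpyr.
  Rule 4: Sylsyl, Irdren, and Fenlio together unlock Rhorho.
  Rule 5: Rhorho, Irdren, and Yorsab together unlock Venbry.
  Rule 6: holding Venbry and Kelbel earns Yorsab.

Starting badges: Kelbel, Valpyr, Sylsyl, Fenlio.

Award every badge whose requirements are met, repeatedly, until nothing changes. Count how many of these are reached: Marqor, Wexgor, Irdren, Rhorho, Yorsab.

3

With Valpyr, Irdren is earned (Rule 3).
With Sylsyl, Irdren, and Fenlio, Rhorho is earned (Rule 4).
With Rhorho and Irdren, Marqor is earned (Rule 1).
Marqor: reached.
No rule produces Wexgor, and it is not given.
Irdren: reached.
Rhorho: reached.
Yorsab would need Venbry and Kelbel (Rule 6), but Venbry is never earned.
Reached: Marqor, Irdren, and Rhorho — 3 of the 5.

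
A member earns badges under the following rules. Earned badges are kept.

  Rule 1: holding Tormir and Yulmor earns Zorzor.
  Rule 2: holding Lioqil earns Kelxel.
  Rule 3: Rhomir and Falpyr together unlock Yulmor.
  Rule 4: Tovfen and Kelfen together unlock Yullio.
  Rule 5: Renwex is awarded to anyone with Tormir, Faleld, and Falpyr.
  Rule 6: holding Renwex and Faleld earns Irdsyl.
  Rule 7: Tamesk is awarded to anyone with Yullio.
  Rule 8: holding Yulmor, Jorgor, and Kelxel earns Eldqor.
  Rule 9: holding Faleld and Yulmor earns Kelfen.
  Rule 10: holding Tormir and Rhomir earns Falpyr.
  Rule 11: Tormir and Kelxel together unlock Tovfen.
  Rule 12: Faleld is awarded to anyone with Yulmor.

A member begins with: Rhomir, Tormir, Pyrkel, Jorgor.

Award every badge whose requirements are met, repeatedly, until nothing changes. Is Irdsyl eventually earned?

Yes

With Tormir and Rhomir, Falpyr is earned (Rule 10).
With Rhomir and Falpyr, Yulmor is earned (Rule 3).
With Yulmor, Faleld is earned (Rule 12).
With Tormir, Faleld, and Falpyr, Renwex is earned (Rule 5).
With Renwex and Faleld, Irdsyl is earned (Rule 6).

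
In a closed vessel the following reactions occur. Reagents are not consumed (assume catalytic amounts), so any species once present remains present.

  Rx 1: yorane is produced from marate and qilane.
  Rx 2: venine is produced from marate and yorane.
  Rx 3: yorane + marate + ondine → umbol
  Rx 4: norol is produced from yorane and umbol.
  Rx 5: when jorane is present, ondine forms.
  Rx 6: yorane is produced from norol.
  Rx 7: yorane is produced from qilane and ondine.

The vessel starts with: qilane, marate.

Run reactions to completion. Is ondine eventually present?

ondine would need jorane (Rx 5), but jorane never forms.

No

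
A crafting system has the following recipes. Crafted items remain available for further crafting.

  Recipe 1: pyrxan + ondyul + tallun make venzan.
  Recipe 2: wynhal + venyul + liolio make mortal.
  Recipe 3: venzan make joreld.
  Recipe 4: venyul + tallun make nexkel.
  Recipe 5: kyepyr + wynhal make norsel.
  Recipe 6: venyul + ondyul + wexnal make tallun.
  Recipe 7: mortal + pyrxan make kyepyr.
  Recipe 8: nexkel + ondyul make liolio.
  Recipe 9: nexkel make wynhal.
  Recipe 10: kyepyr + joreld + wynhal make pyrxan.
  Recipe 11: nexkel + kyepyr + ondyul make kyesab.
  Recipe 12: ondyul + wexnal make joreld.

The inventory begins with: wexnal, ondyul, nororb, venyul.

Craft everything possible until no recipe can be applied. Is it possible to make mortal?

Yes

venyul + ondyul + wexnal → tallun (Recipe 6).
venyul + tallun → nexkel (Recipe 4).
nexkel → wynhal (Recipe 9).
nexkel + ondyul → liolio (Recipe 8).
Using Recipe 2, wynhal, venyul, and liolio make mortal.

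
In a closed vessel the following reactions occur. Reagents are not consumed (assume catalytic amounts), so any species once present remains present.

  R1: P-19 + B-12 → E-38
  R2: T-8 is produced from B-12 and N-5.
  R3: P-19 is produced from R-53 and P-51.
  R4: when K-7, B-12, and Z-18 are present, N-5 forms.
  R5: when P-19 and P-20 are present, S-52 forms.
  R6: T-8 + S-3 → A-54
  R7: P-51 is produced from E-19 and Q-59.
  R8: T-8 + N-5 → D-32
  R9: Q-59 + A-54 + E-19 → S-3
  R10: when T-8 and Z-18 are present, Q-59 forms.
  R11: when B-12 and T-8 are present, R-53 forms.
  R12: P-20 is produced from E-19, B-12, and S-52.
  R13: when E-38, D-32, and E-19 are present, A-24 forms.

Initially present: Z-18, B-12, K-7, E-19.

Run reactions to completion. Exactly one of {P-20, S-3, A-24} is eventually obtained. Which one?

A-24

K-7, B-12, and Z-18 present → N-5 forms (R4).
B-12 and N-5 present → T-8 forms (R2).
T-8 and N-5 present → D-32 forms (R8).
T-8 and Z-18 present → Q-59 forms (R10).
B-12 and T-8 present → R-53 forms (R11).
E-19 and Q-59 present → P-51 forms (R7).
R-53 and P-51 present → P-19 forms (R3).
P-19 and B-12 present → E-38 forms (R1).
E-38, D-32, and E-19 present → A-24 forms (R13).
S-3 would need Q-59, A-54, and E-19 (R9), but A-54 never forms. P-20 would need E-19, B-12, and S-52 (R12), but S-52 never forms.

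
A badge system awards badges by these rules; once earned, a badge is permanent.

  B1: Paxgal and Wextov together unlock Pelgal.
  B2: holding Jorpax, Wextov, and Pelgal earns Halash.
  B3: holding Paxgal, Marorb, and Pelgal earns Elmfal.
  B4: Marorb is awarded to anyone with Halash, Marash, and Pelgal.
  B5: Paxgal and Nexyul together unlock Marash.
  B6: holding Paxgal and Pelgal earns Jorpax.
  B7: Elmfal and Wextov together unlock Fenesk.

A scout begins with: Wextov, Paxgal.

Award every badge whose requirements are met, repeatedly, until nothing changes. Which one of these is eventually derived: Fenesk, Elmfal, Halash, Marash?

Halash

With Paxgal and Wextov, Pelgal is earned (B1).
With Paxgal and Pelgal, Jorpax is earned (B6).
With Jorpax, Wextov, and Pelgal, Halash is earned (B2).
Elmfal would need Paxgal, Marorb, and Pelgal (B3), but Marorb is never earned. Marash would need Paxgal and Nexyul (B5), but Nexyul is never earned. Fenesk would need Elmfal and Wextov (B7), but Elmfal is never earned.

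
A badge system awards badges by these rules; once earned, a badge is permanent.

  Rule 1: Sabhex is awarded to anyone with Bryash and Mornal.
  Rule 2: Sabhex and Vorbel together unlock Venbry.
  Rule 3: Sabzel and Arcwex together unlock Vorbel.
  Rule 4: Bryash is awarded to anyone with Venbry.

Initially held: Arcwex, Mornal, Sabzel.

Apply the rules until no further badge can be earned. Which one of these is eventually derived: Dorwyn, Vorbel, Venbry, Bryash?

With Sabzel and Arcwex, Vorbel is earned (Rule 3).
Bryash would need Venbry (Rule 4), but Venbry is never earned. No rule produces Dorwyn, and it is not given. Venbry would need Sabhex and Vorbel (Rule 2), but Sabhex is never earned.

Vorbel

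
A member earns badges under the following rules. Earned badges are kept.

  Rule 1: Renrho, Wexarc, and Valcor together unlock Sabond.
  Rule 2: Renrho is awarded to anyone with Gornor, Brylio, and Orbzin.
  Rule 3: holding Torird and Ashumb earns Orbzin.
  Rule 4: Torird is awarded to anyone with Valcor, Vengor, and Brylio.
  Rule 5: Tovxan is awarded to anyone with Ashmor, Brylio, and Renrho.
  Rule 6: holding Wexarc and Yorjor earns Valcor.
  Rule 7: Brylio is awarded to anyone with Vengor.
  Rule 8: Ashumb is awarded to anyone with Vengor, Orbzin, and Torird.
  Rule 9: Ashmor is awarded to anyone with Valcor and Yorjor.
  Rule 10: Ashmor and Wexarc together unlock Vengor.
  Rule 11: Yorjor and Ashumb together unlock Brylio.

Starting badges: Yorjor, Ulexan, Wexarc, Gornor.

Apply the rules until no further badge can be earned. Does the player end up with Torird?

With Wexarc and Yorjor, Valcor is earned (Rule 6).
With Valcor and Yorjor, Ashmor is earned (Rule 9).
With Ashmor and Wexarc, Vengor is earned (Rule 10).
With Vengor, Brylio is earned (Rule 7).
With Valcor, Vengor, and Brylio, Torird is earned (Rule 4).

Yes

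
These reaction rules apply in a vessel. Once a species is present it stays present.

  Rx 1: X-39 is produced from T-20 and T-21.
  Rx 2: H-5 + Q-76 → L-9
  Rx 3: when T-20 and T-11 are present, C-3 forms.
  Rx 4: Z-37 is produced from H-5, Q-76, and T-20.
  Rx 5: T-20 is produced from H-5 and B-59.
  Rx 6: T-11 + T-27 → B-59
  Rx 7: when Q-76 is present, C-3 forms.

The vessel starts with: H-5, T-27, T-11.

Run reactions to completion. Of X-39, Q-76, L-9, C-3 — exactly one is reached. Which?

T-11 and T-27 present → B-59 forms (Rx 6).
H-5 and B-59 present → T-20 forms (Rx 5).
T-20 and T-11 present → C-3 forms (Rx 3).
X-39 would need T-20 and T-21 (Rx 1), but T-21 never forms. No rule produces Q-76, and it is not given. L-9 would need H-5 and Q-76 (Rx 2), but Q-76 never forms.

C-3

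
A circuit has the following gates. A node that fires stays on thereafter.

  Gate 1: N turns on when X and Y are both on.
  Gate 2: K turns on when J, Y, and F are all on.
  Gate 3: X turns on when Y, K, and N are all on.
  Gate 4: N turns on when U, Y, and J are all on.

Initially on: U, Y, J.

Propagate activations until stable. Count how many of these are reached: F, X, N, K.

U, Y, and J are on, so N turns on (Gate 4).
No rule produces F, and it is not given.
X would need Y, K, and N (Gate 3), but K never turns on.
N: reached.
K would need J, Y, and F (Gate 2), but F never turns on.
Reached: N — 1 of the 4.

1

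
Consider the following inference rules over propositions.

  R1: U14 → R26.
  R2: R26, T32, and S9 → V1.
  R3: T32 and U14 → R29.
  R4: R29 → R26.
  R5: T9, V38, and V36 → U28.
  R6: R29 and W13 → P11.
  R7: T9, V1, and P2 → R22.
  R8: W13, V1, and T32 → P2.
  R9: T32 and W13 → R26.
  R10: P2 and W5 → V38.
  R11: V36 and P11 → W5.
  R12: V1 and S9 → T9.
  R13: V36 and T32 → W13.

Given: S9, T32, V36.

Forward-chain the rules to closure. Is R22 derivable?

V36 and T32 hold, so W13 follows (R13).
T32 and W13 hold, so R26 follows (R9).
From R26, T32, and S9, R2 gives V1.
From W13, V1, and T32, R8 gives P2.
From V1 and S9, R12 gives T9.
From T9, V1, and P2, R7 gives R22.

Yes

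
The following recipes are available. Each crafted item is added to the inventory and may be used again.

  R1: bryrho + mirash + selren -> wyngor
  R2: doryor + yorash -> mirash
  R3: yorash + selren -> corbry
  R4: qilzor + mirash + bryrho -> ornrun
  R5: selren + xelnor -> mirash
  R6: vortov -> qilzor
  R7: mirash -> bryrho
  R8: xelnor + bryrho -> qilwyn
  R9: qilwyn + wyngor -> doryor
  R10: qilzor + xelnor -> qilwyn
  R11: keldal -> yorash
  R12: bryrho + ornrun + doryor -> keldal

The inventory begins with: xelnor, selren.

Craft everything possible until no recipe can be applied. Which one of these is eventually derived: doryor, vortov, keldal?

selren + xelnor -> mirash (R5).
mirash -> bryrho (R7).
bryrho + mirash + selren -> wyngor (R1).
xelnor + bryrho -> qilwyn (R8).
qilwyn + wyngor -> doryor (R9).
No rule produces vortov, and it is not given. keldal would need bryrho, ornrun, and doryor (R12), but ornrun is never obtained.

doryor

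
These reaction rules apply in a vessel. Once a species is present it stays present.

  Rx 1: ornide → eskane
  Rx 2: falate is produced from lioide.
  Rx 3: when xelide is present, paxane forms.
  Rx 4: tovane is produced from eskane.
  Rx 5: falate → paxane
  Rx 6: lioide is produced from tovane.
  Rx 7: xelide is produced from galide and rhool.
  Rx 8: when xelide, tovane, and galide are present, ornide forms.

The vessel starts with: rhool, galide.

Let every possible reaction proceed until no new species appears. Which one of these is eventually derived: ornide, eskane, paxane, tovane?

galide and rhool present → xelide forms (Rx 7).
xelide present → paxane forms (Rx 3).
eskane would need ornide (Rx 1), but ornide never forms. tovane would need eskane (Rx 4), but eskane never forms. ornide would need xelide, tovane, and galide (Rx 8), but tovane never forms.

paxane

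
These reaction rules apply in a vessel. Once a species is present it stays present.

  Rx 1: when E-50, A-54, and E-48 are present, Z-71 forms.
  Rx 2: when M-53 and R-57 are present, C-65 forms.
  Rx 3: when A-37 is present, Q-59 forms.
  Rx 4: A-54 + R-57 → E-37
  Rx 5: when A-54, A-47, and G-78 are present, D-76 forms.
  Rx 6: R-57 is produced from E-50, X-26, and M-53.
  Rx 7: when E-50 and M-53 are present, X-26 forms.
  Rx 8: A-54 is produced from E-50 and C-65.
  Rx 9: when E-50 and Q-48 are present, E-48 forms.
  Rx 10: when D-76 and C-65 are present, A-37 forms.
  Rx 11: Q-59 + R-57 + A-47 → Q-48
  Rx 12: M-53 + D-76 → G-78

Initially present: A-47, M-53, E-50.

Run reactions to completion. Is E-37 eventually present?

Yes

E-50 and M-53 present → X-26 forms (Rx 7).
E-50, X-26, and M-53 present → R-57 forms (Rx 6).
M-53 and R-57 present → C-65 forms (Rx 2).
E-50 and C-65 present → A-54 forms (Rx 8).
A-54 and R-57 present → E-37 forms (Rx 4).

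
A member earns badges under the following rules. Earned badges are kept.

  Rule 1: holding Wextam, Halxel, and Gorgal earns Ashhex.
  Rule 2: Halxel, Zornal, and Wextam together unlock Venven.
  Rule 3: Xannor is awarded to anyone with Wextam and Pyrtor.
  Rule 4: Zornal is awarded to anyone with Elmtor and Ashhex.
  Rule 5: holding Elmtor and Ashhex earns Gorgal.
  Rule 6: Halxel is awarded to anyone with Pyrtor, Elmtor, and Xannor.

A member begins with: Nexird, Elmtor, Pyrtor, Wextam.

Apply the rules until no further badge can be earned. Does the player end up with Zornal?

No

Zornal would need Elmtor and Ashhex (Rule 4), but Ashhex is never earned.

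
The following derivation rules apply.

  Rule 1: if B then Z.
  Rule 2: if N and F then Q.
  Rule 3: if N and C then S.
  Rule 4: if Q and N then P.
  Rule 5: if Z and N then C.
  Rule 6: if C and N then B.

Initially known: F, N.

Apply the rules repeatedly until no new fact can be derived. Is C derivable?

No

C would need Z and N (Rule 5), but Z is never established.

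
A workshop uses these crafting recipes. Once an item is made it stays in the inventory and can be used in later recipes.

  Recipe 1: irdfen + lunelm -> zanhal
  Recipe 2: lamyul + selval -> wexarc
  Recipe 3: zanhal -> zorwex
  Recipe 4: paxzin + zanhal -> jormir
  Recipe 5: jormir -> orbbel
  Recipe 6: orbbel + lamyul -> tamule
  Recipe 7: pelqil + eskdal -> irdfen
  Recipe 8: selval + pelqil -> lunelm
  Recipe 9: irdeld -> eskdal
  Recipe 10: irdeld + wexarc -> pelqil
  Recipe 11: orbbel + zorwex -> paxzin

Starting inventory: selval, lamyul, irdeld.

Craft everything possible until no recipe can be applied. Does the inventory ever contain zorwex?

Yes

Using Recipe 9, irdeld makes eskdal.
lamyul + selval -> wexarc (Recipe 2).
Using Recipe 10, irdeld and wexarc make pelqil.
Using Recipe 7, pelqil and eskdal make irdfen.
selval + pelqil -> lunelm (Recipe 8).
Using Recipe 1, irdfen and lunelm make zanhal.
zanhal -> zorwex (Recipe 3).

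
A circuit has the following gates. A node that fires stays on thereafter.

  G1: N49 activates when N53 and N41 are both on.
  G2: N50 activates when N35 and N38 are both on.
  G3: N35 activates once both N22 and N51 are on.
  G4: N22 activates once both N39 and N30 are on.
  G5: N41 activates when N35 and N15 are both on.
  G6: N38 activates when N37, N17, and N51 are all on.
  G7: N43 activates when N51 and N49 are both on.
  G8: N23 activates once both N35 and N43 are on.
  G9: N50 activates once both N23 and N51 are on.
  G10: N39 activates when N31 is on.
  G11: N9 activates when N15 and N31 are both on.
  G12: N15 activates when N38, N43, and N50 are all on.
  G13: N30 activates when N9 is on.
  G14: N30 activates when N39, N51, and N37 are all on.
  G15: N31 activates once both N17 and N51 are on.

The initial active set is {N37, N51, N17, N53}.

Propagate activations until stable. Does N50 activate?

N37, N17, and N51 are on, so N38 activates (G6).
G15: N17 and N51 on → N31 on.
N31 is on, so N39 activates (G10).
G14: N39, N51, and N37 on → N30 on.
N39 and N30 are on, so N22 activates (G4).
G3: N22 and N51 on → N35 on.
G2: N35 and N38 on → N50 on.

Yes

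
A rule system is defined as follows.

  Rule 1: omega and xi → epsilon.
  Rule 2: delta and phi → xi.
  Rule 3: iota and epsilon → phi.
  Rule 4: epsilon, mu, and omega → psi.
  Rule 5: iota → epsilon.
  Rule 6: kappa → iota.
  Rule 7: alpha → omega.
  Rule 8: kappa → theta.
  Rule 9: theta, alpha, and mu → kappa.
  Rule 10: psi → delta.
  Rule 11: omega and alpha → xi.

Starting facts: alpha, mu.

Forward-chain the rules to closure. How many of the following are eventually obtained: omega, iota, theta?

1

From alpha, Rule 7 gives omega.
omega: reached.
iota would need kappa (Rule 6), but kappa is never established.
theta would need kappa (Rule 8), but kappa is never established.
Reached: omega — 1 of the 3.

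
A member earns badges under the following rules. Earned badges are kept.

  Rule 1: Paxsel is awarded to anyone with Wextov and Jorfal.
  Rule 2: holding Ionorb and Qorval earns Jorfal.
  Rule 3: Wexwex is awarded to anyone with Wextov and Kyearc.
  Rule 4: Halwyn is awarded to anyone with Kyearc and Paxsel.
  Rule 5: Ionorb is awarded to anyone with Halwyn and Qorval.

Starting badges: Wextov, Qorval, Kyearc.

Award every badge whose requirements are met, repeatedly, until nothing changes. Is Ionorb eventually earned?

Ionorb would need Halwyn and Qorval (Rule 5), but Halwyn is never earned.

No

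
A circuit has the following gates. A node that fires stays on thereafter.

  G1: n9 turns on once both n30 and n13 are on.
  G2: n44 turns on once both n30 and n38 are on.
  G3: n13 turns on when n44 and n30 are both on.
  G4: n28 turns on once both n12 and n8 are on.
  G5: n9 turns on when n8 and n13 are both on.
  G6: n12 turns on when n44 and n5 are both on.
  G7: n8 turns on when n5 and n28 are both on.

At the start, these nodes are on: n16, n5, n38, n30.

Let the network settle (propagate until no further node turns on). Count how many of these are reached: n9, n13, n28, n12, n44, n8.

4

G2: n30 and n38 on → n44 on.
n44 and n30 are on, so n13 turns on (G3).
n44 and n5 are on, so n12 turns on (G6).
G1: n30 and n13 on → n9 on.
n9: reached.
n13: reached.
n28 would need n12 and n8 (G4), but n8 never turns on.
n12: reached.
n44: reached.
n8 would need n5 and n28 (G7), but n28 never turns on.
Reached: n9, n13, n12, and n44 — 4 of the 6.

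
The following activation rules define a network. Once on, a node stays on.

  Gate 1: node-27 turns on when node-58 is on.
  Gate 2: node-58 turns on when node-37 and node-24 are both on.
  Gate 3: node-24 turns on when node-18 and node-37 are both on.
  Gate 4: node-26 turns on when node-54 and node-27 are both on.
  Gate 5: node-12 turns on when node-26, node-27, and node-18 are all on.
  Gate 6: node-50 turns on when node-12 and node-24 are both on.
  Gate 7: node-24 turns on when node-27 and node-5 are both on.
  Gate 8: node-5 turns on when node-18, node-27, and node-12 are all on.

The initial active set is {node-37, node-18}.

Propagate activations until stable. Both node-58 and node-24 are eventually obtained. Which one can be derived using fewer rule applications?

node-24

node-24: Gate 3: node-18 and node-37 on → node-24 on. [1 rule application]
node-58: Gate 3: node-18 and node-37 on → node-24 on. Gate 2: node-37 and node-24 on → node-58 on. [2 rule applications]
node-24 needs fewer.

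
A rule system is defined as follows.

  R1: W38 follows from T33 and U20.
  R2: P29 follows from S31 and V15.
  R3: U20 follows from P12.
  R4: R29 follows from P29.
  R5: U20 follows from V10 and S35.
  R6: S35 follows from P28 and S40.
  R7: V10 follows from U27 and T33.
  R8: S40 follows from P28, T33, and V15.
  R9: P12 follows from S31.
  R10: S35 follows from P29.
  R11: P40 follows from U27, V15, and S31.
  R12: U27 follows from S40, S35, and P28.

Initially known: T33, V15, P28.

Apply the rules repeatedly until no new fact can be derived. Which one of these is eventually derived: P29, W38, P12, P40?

P28, T33, and V15 hold, so S40 follows (R8).
P28 and S40 hold, so S35 follows (R6).
From S40, S35, and P28, R12 gives U27.
From U27 and T33, R7 gives V10.
V10 and S35 hold, so U20 follows (R5).
T33 and U20 hold, so W38 follows (R1).
P40 would need U27, V15, and S31 (R11), but S31 is never established. P12 would need S31 (R9), but S31 is never established. P29 would need S31 and V15 (R2), but S31 is never established.

W38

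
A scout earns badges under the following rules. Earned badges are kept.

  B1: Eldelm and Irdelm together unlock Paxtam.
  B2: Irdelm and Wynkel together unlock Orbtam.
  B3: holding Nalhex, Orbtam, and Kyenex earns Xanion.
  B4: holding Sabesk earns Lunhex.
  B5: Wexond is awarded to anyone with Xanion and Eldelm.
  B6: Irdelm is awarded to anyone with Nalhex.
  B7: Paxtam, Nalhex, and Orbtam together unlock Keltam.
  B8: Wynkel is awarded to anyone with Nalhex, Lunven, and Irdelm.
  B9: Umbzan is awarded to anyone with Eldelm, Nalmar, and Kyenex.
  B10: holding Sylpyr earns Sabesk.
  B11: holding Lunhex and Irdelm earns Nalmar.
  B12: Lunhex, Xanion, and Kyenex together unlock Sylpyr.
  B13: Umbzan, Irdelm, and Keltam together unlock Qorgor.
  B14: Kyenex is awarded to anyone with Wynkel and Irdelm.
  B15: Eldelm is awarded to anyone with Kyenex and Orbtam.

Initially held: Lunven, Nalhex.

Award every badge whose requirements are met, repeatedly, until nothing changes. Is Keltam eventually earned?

With Nalhex, Irdelm is earned (B6).
With Nalhex, Lunven, and Irdelm, Wynkel is earned (B8).
With Irdelm and Wynkel, Orbtam is earned (B2).
With Wynkel and Irdelm, Kyenex is earned (B14).
With Kyenex and Orbtam, Eldelm is earned (B15).
With Eldelm and Irdelm, Paxtam is earned (B1).
With Paxtam, Nalhex, and Orbtam, Keltam is earned (B7).

Yes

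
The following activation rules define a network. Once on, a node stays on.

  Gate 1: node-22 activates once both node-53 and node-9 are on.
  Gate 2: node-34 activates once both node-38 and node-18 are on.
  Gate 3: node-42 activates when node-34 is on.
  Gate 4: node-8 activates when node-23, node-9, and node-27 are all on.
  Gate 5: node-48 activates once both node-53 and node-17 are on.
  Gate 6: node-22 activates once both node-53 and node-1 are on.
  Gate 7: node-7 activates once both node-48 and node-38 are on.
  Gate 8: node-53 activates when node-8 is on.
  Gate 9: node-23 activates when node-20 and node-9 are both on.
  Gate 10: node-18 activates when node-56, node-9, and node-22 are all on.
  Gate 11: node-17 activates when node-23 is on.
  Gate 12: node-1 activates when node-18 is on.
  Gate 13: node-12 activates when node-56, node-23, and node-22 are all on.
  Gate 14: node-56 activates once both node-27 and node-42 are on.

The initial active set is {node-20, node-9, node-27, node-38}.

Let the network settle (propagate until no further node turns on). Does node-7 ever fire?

node-20 and node-9 are on, so node-23 activates (Gate 9).
Gate 4: node-23, node-9, and node-27 on → node-8 on.
node-23 is on, so node-17 activates (Gate 11).
node-8 is on, so node-53 activates (Gate 8).
node-53 and node-17 are on, so node-48 activates (Gate 5).
node-48 and node-38 are on, so node-7 activates (Gate 7).

Yes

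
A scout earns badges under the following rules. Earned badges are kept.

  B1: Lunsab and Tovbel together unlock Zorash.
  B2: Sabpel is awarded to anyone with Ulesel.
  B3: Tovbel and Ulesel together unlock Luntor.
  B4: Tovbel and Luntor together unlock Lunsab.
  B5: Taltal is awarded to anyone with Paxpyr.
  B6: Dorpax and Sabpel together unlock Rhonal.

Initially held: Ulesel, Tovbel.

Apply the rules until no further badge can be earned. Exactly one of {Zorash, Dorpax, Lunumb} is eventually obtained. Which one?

With Tovbel and Ulesel, Luntor is earned (B3).
With Tovbel and Luntor, Lunsab is earned (B4).
With Lunsab and Tovbel, Zorash is earned (B1).
No rule produces Lunumb, and it is not given. No rule produces Dorpax, and it is not given.

Zorash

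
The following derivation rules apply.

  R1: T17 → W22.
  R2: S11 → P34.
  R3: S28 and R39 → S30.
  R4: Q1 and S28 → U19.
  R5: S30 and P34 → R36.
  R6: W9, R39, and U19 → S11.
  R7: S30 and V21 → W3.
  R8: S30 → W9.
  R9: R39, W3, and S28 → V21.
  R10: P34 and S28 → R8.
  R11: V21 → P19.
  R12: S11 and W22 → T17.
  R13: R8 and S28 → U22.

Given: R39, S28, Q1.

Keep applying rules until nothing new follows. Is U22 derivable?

From S28 and R39, R3 gives S30.
Q1 and S28 hold, so U19 follows (R4).
S30 holds, so W9 follows (R8).
From W9, R39, and U19, R6 gives S11.
S11 holds, so P34 follows (R2).
P34 and S28 hold, so R8 follows (R10).
From R8 and S28, R13 gives U22.

Yes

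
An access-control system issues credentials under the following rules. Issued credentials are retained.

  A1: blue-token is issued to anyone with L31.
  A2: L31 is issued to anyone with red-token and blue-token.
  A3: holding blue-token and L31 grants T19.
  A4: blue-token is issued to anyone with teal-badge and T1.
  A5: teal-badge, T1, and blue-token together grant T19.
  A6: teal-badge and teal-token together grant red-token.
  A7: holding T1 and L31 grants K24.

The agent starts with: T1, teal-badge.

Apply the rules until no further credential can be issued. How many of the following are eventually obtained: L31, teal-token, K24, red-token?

L31 would need red-token and blue-token (A2), but red-token is never granted.
No rule produces teal-token, and it is not given.
K24 would need T1 and L31 (A7), but L31 is never granted.
red-token would need teal-badge and teal-token (A6), but teal-token is never granted.
None of the 4 are reached.

0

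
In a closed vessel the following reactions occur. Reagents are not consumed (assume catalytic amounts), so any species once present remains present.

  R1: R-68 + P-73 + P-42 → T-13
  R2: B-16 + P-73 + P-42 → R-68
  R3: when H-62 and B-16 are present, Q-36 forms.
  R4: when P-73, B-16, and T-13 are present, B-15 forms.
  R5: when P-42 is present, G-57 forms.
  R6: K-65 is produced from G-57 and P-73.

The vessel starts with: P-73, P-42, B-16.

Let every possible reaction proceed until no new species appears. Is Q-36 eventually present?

No

Q-36 would need H-62 and B-16 (R3), but H-62 never forms.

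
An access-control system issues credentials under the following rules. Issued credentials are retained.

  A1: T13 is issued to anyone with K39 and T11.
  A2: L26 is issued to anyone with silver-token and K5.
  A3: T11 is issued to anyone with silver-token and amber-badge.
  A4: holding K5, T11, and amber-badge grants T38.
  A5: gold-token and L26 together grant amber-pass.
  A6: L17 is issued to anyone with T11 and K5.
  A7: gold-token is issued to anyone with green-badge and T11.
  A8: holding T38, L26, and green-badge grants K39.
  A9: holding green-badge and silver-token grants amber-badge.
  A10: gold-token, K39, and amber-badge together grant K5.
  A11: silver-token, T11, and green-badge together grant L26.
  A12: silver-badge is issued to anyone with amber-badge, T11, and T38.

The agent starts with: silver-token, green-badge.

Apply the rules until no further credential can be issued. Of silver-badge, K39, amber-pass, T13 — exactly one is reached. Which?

amber-pass

Holding green-badge and silver-token grants amber-badge (A9).
Holding silver-token and amber-badge grants T11 (A3).
Holding green-badge and T11 grants gold-token (A7).
Holding silver-token, T11, and green-badge grants L26 (A11).
Holding gold-token and L26 grants amber-pass (A5).
K39 would need T38, L26, and green-badge (A8), but T38 is never granted. T13 would need K39 and T11 (A1), but K39 is never granted. silver-badge would need amber-badge, T11, and T38 (A12), but T38 is never granted.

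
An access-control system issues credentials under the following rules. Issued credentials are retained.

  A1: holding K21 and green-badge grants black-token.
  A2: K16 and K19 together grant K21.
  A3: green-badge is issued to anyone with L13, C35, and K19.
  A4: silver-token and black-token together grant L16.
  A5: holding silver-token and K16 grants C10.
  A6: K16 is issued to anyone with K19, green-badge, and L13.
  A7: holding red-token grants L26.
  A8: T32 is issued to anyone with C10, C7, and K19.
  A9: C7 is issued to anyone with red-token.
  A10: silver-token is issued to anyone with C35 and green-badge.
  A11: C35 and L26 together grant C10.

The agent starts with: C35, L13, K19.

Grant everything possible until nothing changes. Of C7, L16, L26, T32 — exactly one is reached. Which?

Holding L13, C35, and K19 grants green-badge (A3).
Holding C35 and green-badge grants silver-token (A10).
Holding K19, green-badge, and L13 grants K16 (A6).
Holding K16 and K19 grants K21 (A2).
Holding K21 and green-badge grants black-token (A1).
Holding silver-token and black-token grants L16 (A4).
C7 would need red-token (A9), but red-token is never granted. L26 would need red-token (A7), but red-token is never granted. T32 would need C10, C7, and K19 (A8), but C7 is never granted.

L16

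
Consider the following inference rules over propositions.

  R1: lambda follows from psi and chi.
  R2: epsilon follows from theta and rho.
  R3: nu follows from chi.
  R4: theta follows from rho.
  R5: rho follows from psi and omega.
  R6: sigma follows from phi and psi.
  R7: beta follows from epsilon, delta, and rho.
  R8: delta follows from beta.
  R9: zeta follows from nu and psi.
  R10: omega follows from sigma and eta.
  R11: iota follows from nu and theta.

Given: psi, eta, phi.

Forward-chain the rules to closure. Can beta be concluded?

No

beta would need epsilon, delta, and rho (R7), but delta is never established.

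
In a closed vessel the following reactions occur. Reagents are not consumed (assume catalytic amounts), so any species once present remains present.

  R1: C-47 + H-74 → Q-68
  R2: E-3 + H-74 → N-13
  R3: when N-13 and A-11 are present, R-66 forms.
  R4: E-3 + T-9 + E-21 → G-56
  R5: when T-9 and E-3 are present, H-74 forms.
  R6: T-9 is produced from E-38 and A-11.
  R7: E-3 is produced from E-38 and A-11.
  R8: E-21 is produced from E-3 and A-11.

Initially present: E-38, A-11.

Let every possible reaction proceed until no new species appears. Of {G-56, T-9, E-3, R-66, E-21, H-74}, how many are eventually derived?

E-38 and A-11 present → E-3 forms (R7).
E-38 and A-11 present → T-9 forms (R6).
E-3 and A-11 present → E-21 forms (R8).
T-9 and E-3 present → H-74 forms (R5).
E-3 and H-74 present → N-13 forms (R2).
E-3, T-9, and E-21 present → G-56 forms (R4).
N-13 and A-11 present → R-66 forms (R3).
G-56: reached.
T-9: reached.
E-3: reached.
R-66: reached.
E-21: reached.
H-74: reached.
All 6 are reached.

6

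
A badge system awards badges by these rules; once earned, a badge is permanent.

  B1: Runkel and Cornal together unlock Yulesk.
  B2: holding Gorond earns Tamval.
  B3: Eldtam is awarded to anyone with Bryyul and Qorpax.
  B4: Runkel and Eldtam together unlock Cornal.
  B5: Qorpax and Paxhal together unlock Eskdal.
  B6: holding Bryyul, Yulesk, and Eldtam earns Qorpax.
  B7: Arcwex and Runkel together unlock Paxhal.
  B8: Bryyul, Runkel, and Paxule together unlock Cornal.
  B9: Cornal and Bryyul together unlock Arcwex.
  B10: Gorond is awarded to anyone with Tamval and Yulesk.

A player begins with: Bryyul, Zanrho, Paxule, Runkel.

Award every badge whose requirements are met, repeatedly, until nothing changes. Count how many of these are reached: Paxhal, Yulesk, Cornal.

3

With Bryyul, Runkel, and Paxule, Cornal is earned (B8).
With Runkel and Cornal, Yulesk is earned (B1).
With Cornal and Bryyul, Arcwex is earned (B9).
With Arcwex and Runkel, Paxhal is earned (B7).
Paxhal: reached.
Yulesk: reached.
Cornal: reached.
All 3 are reached.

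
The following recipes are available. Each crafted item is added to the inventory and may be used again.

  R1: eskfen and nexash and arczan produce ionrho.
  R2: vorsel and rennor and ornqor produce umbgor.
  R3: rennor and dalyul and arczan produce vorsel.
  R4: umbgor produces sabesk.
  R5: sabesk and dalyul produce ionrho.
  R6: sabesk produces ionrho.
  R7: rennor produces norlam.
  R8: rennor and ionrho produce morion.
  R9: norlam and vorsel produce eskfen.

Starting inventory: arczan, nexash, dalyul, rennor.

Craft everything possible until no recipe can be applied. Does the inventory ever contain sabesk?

No

sabesk would need umbgor (R4), but umbgor is never obtained.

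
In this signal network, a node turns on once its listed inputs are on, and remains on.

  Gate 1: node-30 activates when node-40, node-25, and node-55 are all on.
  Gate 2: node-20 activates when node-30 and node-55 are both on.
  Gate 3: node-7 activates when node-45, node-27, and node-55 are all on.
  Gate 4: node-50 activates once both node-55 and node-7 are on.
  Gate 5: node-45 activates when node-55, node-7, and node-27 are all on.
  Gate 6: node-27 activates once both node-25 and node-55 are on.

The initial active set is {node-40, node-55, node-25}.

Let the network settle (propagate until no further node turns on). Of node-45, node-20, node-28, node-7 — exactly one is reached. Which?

Gate 1: node-40, node-25, and node-55 on → node-30 on.
Gate 2: node-30 and node-55 on → node-20 on.
No rule produces node-28, and it is not given. node-7 would need node-45, node-27, and node-55 (Gate 3), but node-45 never turns on. node-45 would need node-55, node-7, and node-27 (Gate 5), but node-7 never turns on.

node-20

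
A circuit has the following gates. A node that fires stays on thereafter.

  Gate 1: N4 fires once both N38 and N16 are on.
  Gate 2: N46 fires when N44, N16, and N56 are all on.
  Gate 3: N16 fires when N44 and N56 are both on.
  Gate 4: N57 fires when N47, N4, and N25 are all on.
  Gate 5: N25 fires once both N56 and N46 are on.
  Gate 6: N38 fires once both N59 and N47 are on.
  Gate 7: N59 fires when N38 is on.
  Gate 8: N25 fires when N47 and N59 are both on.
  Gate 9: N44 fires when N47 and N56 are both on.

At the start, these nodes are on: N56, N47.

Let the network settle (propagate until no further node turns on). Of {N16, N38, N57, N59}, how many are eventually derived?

Gate 9: N47 and N56 on → N44 on.
N44 and N56 are on, so N16 fires (Gate 3).
N16: reached.
N38 would need N59 and N47 (Gate 6), but N59 never turns on.
N57 would need N47, N4, and N25 (Gate 4), but N4 never turns on.
N59 would need N38 (Gate 7), but N38 never turns on.
Reached: N16 — 1 of the 4.

1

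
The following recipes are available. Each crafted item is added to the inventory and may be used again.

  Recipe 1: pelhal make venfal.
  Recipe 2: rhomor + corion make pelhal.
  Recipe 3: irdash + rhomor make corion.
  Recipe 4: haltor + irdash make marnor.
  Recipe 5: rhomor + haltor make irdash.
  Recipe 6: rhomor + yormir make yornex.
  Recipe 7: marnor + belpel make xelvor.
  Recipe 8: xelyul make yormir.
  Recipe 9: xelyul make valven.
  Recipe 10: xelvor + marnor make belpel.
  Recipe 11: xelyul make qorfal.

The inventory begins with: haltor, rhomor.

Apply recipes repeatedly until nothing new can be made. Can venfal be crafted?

Yes

rhomor + haltor → irdash (Recipe 5).
irdash + rhomor → corion (Recipe 3).
Using Recipe 2, rhomor and corion make pelhal.
pelhal → venfal (Recipe 1).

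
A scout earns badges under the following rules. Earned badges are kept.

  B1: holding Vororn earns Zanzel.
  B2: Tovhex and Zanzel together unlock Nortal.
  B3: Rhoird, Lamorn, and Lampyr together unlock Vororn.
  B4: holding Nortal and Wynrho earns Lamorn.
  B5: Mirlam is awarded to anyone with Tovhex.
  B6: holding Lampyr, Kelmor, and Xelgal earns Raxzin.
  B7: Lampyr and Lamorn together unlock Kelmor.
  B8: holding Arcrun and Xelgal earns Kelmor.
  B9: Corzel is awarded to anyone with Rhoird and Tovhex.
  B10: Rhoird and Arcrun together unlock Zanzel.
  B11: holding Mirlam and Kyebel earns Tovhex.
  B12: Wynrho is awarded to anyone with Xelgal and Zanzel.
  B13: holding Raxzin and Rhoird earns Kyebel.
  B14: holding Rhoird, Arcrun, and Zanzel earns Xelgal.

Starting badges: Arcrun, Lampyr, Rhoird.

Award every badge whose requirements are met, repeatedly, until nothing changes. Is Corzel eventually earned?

No

Corzel would need Rhoird and Tovhex (B9), but Tovhex is never earned.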